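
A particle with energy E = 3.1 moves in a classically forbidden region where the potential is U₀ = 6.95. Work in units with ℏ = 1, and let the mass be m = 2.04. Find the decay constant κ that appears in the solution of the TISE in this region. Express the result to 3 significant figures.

Since E < U₀ the TISE in this region is ψ'' = κ²ψ with κ = √(2m(U₀ − E))/ℏ.
κ = √(2 × 2.04 × 3.85) = 3.963.

κ = 3.96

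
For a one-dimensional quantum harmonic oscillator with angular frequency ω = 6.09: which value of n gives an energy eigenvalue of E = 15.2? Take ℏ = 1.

Invert E_n = (n + ½)ℏω: n = E/ℏω − ½ = 1.996, so n = 2.

n = 2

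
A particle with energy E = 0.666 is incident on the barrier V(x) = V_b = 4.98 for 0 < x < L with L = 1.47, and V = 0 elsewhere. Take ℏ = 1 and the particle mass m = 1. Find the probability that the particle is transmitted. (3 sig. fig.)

T = 0.000329

E < V_b: inside the barrier ψ ∝ e^{±κx} with κ = √(2m(V_b − E))/ℏ = 2.937.
κL = 4.318, sinh(κL) = 37.51.
Matching ψ, ψ′ at both faces gives T = [1 + V_b² sinh²(κL) / (4E(V_b − E))]⁻¹ = 1/3037 = 0.000329.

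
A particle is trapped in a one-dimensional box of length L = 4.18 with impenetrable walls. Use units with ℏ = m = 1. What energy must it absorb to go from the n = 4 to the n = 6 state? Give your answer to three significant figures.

ΔE = 5.65

E_n = n²π²ℏ²/(2mL²), so ΔE = (6² − 4²) π²ℏ²/(2mL²).
ΔE = 20 × π² / (2 × 1 × 4.18²) = 5.649.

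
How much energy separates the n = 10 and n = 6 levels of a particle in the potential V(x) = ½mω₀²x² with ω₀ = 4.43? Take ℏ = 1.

E_n = ℏω₀(n + ½), so ΔE = (10 − 6) ℏω₀ = 4 × 4.43 = 17.72.

ΔE = 17.7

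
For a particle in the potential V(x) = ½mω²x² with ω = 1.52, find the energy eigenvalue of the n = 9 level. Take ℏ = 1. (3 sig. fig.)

The oscillator eigenvalues are E_n = ℏω(n + ½), so E_9 = 1.52 × 9.5 = 14.44.

E = 14.4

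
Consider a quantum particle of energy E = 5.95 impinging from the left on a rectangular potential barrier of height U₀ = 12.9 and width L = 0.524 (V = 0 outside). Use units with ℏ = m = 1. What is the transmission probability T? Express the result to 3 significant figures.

E < U₀: inside the barrier ψ ∝ e^{±κx} with κ = √(2m(U₀ − E))/ℏ = 3.728.
κL = 1.954, sinh(κL) = 3.456.
Matching ψ, ψ′ at both faces gives T = [1 + U₀² sinh²(κL) / (4E(U₀ − E))]⁻¹ = 1/13.02 = 0.0768.

T = 0.0768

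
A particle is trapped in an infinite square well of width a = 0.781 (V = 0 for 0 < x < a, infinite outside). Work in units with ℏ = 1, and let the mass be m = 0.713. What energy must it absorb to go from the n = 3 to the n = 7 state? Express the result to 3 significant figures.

E_n = n²π²ℏ²/(2ma²), so ΔE = (7² − 3²) π²ℏ²/(2ma²).
ΔE = 40 × π² / (2 × 0.713 × 0.781²) = 453.9.

ΔE = 454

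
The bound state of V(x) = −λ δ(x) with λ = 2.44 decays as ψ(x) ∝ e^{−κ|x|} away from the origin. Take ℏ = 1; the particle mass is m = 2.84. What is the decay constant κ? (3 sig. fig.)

κ = 6.93

Integrating the TISE across x = 0 gives the cusp condition ψ'(0⁺) − ψ'(0⁻) = −(2mλ/ℏ²)ψ(0).
With ψ ∝ e^{−κ|x|} this yields −2κ = −2mλ/ℏ², so κ = mλ/ℏ² = 6.930.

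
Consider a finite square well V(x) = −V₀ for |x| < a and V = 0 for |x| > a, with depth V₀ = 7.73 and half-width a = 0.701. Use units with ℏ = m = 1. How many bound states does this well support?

The dimensionless depth is z₀ = a√(2mV₀)/ℏ = 0.701 × √(15.46) = 2.756.
A new bound state (alternating even/odd) appears each time z₀ passes a multiple of π/2, so N = ⌊2z₀/π⌋ + 1 = ⌊1.755⌋ + 1 = 2.

N = 2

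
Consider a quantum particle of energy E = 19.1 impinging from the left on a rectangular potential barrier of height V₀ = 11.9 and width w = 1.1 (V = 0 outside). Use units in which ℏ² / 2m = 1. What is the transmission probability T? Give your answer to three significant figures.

T = 0.991

Above the barrier the interior wavenumber is k₂ = √(2m(E − V₀))/ℏ = 2.683, giving phase k₂w = 2.952.
Matching at both interfaces gives T⁻¹ = 1 + V₀² sin²(k₂w) / [4E(E − V₀)] = 1.009, hence T = 0.991.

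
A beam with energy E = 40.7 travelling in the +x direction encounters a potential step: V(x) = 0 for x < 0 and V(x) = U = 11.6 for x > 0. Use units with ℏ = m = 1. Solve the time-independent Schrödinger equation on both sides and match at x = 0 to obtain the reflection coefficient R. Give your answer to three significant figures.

On each side the TISE gives plane waves with k = √(2m(E − V))/ℏ: k₁ = √(2·1·40.7) = 9.022, k₂ = √(2·1·29.1) = 7.629.
Matching ψ and ψ′ at x = 0 gives r = (k₁ − k₂)/(k₁ + k₂), so R = r² = 0.007002 and T = 1 − R = 0.9930.

R = 0.00700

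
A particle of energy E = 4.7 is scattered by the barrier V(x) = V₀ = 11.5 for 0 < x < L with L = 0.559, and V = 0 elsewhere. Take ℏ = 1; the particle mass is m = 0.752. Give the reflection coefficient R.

E < V₀: inside the barrier ψ ∝ e^{±κx} with κ = √(2m(V₀ − E))/ℏ = 3.198.
κL = 1.788, sinh(κL) = 2.904.
The exact tunnelling result is T⁻¹ = 1 + V₀² sinh²(κL) / [4E(V₀ − E)] = 9.725, so T = 0.103.
R = 1 − T = 0.897.

R = 0.897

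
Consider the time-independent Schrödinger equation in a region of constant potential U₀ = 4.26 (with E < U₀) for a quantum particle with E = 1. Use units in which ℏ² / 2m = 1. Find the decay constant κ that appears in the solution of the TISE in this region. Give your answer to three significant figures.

Since E < U₀ the TISE in this region is ψ'' = κ²ψ with κ = √(2m(U₀ − E))/ℏ.
κ = √(2 × 0.5 × 3.26) = 1.806.

κ = 1.81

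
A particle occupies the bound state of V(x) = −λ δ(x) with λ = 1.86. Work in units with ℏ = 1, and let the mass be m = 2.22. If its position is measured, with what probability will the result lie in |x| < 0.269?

The normalised bound state is ψ = √κ e^{−κ|x|} with κ = mλ/ℏ² = 4.129.
P(|x| < d) = ∫_{−d}^{d} κ e^{−2κ|x|} dx = 1 − e^{−2κd} = 1 − e^{−2.222} = 0.8916.

P = 0.892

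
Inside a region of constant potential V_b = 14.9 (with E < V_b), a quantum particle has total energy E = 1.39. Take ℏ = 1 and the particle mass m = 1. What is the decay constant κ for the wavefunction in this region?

κ = 5.20

Since E < V_b the TISE in this region is ψ'' = κ²ψ with κ = √(2m(V_b − E))/ℏ.
κ = √(2 × 1 × 13.51) = 5.198.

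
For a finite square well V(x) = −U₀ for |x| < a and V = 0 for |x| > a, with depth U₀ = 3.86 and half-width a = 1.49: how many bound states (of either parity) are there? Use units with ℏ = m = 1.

N = 3

Define the well-strength parameter z₀ = (a/ℏ)√(2mU₀) = 1.49 × √(2·1·3.86) = 4.140.
A new bound state (alternating even/odd) appears each time z₀ passes a multiple of π/2, so N = ⌊2z₀/π⌋ + 1 = ⌊2.636⌋ + 1 = 3.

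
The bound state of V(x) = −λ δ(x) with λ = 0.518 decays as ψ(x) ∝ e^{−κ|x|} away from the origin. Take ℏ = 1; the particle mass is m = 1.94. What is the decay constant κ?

Integrating the TISE across x = 0 gives the cusp condition ψ'(0⁺) − ψ'(0⁻) = −(2mλ/ℏ²)ψ(0).
With ψ ∝ e^{−κ|x|} this yields −2κ = −2mλ/ℏ², so κ = mλ/ℏ² = 1.005.

κ = 1.00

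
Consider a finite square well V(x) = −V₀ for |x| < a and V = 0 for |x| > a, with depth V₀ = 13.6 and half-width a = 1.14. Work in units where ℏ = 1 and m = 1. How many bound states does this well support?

N = 4

Define the well-strength parameter z₀ = (a/ℏ)√(2mV₀) = 1.14 × √(2·1·13.6) = 5.946.
The even/odd transcendental equations gain one root per π/2 in z₀, giving N = 1 + ⌊2z₀/π⌋ = 1 + ⌊3.785⌋ = 4.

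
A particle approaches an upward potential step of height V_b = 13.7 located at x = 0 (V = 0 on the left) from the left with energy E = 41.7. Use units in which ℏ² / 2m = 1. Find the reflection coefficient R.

The wavenumbers are k₁ = √(2mE)/ℏ = 6.458 on the left and k₂ = √(2m(E − V_b))/ℏ = 5.292 on the right.
Continuity of ψ and ψ′ at the step yields the reflection amplitude r = (k₁ − k₂)/(k₁ + k₂) = 0.09925; thus R = |r|² = 0.009850, T = 0.9902.

R = 0.00985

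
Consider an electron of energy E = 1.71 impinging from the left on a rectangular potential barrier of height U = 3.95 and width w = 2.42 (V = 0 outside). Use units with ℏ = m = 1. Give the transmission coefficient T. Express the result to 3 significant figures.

T = 0.000140

E < U: inside the barrier ψ ∝ e^{±κx} with κ = √(2m(U − E))/ℏ = 2.117.
κw = 5.122, sinh(κw) = 83.85.
Matching ψ, ψ′ at both faces gives T = [1 + U² sinh²(κw) / (4E(U − E))]⁻¹ = 1/7160 = 0.000140.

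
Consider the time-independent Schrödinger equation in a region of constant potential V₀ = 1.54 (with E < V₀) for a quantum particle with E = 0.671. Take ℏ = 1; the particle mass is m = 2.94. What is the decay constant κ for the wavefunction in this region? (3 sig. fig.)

Since E < V₀ the TISE in this region is ψ'' = κ²ψ with κ = √(2m(V₀ − E))/ℏ.
κ = √(2 × 2.94 × 0.869) = 2.260.

κ = 2.26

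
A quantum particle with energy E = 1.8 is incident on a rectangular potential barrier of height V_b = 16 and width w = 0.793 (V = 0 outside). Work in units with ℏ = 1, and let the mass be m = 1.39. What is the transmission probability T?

T = 0.0000751

E < V_b: inside the barrier ψ ∝ e^{±κx} with κ = √(2m(V_b − E))/ℏ = 6.283.
κw = 4.982, sinh(κw) = 72.91.
The exact tunnelling result is T⁻¹ = 1 + V_b² sinh²(κw) / [4E(V_b − E)] = 13310, so T = 0.0000751.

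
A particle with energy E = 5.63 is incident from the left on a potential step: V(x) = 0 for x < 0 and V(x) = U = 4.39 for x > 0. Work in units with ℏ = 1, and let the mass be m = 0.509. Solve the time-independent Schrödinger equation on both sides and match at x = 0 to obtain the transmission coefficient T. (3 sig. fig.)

T = 0.870

The wavenumbers are k₁ = √(2mE)/ℏ = 2.394 on the left and k₂ = √(2m(E − U))/ℏ = 1.124 on the right.
Matching ψ and ψ′ at x = 0 gives r = (k₁ − k₂)/(k₁ + k₂), so R = r² = 0.1305 and T = 1 − R = 0.8695.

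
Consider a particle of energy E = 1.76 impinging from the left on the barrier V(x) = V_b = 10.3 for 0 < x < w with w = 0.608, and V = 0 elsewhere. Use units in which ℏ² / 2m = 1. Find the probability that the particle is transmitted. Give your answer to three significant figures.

T = 0.0643

Since E < V_b the interior solution is evanescent with decay constant κ = √(2m(V_b − E))/ℏ = 2.922.
κw = 1.777, sinh(κw) = 2.871.
Matching ψ, ψ′ at both faces gives T = [1 + V_b² sinh²(κw) / (4E(V_b − E))]⁻¹ = 1/15.54 = 0.0643.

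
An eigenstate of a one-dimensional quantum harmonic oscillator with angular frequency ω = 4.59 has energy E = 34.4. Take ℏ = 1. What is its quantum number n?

E_n = ℏω(n + ½) ⇒ n = E/(ℏω) − ½ = 34.4/4.59 − 0.5 = 6.995 → n = 7.

n = 7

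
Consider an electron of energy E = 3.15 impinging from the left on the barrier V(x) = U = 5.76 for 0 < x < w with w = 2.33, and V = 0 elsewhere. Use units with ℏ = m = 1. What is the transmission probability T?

Since E < U the interior solution is evanescent with decay constant κ = √(2m(U − E))/ℏ = 2.285.
κw = 5.323, sinh(κw) = 102.5.
The exact tunnelling result is T⁻¹ = 1 + U² sinh²(κw) / [4E(U − E)] = 10610, so T = 0.0000943.

T = 0.0000943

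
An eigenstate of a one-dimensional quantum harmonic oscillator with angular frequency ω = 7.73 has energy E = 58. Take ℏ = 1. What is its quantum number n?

n = 7

Invert E_n = (n + ½)ℏω: n = E/ℏω − ½ = 7.003, so n = 7.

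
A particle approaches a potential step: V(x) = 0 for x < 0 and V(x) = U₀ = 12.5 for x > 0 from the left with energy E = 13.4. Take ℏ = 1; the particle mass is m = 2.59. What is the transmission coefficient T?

On each side the TISE gives plane waves with k = √(2m(E − V))/ℏ: k₁ = √(2·2.59·13.4) = 8.331, k₂ = √(2·2.59·0.9) = 2.159.
Continuity of ψ and ψ′ at the step yields the reflection amplitude r = (k₁ − k₂)/(k₁ + k₂) = 0.5884; thus R = |r|² = 0.3462, T = 0.6538.

T = 0.654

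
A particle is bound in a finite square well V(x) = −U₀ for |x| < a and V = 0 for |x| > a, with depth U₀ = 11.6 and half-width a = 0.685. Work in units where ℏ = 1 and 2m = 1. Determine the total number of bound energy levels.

The dimensionless depth is z₀ = a√(2mU₀)/ℏ = 0.685 × √(11.60) = 2.333.
A new bound state (alternating even/odd) appears each time z₀ passes a multiple of π/2, so N = ⌊2z₀/π⌋ + 1 = ⌊1.485⌋ + 1 = 2.

N = 2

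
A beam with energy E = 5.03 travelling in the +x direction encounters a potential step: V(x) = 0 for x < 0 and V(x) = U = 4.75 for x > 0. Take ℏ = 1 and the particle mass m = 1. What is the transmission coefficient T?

The wavenumbers are k₁ = √(2mE)/ℏ = 3.172 on the left and k₂ = √(2m(E − U))/ℏ = 0.7483 on the right.
Continuity of ψ and ψ′ at the step yields the reflection amplitude r = (k₁ − k₂)/(k₁ + k₂) = 0.6182; thus R = |r|² = 0.3822, T = 0.6178.

T = 0.618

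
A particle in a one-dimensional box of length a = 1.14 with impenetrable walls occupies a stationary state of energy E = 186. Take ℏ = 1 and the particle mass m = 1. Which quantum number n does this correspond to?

n = 7

For an infinite well E_n = n²π²ℏ²/(2ma²), so n = (a/πℏ)√(2mE).
n = (1.14/π) × √(2 × 1 × 186) = 6.999 → n = 7.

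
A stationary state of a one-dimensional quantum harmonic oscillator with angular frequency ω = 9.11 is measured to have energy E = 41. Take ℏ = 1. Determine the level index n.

n = 4

E_n = ℏω(n + ½) ⇒ n = E/(ℏω) − ½ = 41/9.11 − 0.5 = 4.001 → n = 4.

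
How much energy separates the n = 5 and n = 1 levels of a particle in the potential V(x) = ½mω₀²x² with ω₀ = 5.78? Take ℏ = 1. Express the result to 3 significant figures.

ΔE = 23.1

E_n = ℏω₀(n + ½), so ΔE = (5 − 1) ℏω₀ = 4 × 5.78 = 23.12.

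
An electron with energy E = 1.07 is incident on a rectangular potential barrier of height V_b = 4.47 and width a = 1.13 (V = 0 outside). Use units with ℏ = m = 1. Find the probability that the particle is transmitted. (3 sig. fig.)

E < V_b: inside the barrier ψ ∝ e^{±κx} with κ = √(2m(V_b − E))/ℏ = 2.608.
κa = 2.947, sinh(κa) = 9.495.
The exact tunnelling result is T⁻¹ = 1 + V_b² sinh²(κa) / [4E(V_b − E)] = 124.8, so T = 0.00801.

T = 0.00801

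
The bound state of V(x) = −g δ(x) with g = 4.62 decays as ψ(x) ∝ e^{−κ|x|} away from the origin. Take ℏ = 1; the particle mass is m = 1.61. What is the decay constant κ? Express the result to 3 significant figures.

κ = 7.44

Integrate −(ℏ²/2m)ψ'' − gδ(x)ψ = Eψ from −ε to +ε: the ψ'' term gives ψ'(0⁺) − ψ'(0⁻) and the δ term gives −(2mg/ℏ²)ψ(0).
With ψ ∝ e^{−κ|x|} this yields −2κ = −2mg/ℏ², so κ = mg/ℏ² = 7.438.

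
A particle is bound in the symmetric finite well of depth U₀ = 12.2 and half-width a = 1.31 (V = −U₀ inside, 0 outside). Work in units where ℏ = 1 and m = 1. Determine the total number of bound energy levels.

N = 5

The dimensionless depth is z₀ = a√(2mU₀)/ℏ = 1.31 × √(24.40) = 6.471.
The even/odd transcendental equations gain one root per π/2 in z₀, giving N = 1 + ⌊2z₀/π⌋ = 1 + ⌊4.120⌋ = 5.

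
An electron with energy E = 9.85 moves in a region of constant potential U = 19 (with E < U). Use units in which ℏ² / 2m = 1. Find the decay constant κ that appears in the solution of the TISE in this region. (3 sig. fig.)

κ = 3.02

Since E < U the TISE in this region is ψ'' = κ²ψ with κ = √(2m(U − E))/ℏ.
κ = √(2 × 0.5 × 9.15) = 3.025.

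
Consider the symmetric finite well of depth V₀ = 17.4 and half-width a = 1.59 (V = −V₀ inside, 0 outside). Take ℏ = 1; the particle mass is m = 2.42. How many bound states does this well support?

Define the well-strength parameter z₀ = (a/ℏ)√(2mV₀) = 1.59 × √(2·2.42·17.4) = 14.59.
A new bound state (alternating even/odd) appears each time z₀ passes a multiple of π/2, so N = ⌊2z₀/π⌋ + 1 = ⌊9.289⌋ + 1 = 10.

N = 10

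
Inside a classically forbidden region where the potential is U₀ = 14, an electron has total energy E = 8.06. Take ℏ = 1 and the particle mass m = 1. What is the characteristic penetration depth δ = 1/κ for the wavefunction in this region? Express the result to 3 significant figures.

δ = 0.290

Since E < U₀ the TISE in this region is ψ'' = κ²ψ with κ = √(2m(U₀ − E))/ℏ.
κ = √(2 × 1 × 5.94) = 3.447. The penetration depth is δ = 1/κ = 0.290.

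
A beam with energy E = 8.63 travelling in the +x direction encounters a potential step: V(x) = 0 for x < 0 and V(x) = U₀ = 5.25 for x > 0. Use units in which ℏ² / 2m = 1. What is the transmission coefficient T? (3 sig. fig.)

T = 0.947

The wavenumbers are k₁ = √(2mE)/ℏ = 2.938 on the left and k₂ = √(2m(E − U₀))/ℏ = 1.838 on the right.
Continuity of ψ and ψ′ at the step yields the reflection amplitude r = (k₁ − k₂)/(k₁ + k₂) = 0.2301; thus R = |r|² = 0.05297, T = 0.9470.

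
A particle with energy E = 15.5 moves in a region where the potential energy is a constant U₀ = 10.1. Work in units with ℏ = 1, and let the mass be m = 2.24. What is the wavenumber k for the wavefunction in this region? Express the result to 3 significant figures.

With E > U₀ the solution is oscillatory, ψ ∝ e^{±ikx} with k = √(2m(E − U₀))/ℏ.
k = √(2 × 2.24 × 5.4) = 4.919.

k = 4.92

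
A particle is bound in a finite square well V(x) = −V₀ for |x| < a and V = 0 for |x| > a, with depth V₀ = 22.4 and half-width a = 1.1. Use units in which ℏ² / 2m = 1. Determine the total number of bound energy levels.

N = 4

The dimensionless depth is z₀ = a√(2mV₀)/ℏ = 1.1 × √(22.40) = 5.206.
The even/odd transcendental equations gain one root per π/2 in z₀, giving N = 1 + ⌊2z₀/π⌋ = 1 + ⌊3.314⌋ = 4.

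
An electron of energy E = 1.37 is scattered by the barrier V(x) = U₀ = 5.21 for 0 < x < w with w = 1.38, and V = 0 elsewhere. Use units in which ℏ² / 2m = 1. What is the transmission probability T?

T = 0.0138

E < U₀: inside the barrier ψ ∝ e^{±κx} with κ = √(2m(U₀ − E))/ℏ = 1.960.
κw = 2.704, sinh(κw) = 7.438.
The exact tunnelling result is T⁻¹ = 1 + U₀² sinh²(κw) / [4E(U₀ − E)] = 72.36, so T = 0.0138.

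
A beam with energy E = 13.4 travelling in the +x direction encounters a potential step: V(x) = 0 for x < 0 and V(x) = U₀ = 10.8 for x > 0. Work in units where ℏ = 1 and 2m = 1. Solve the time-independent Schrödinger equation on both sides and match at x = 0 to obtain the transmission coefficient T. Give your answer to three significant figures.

T = 0.849

On each side the TISE gives plane waves with k = √(2m(E − V))/ℏ: k₁ = √(2·½·13.4) = 3.661, k₂ = √(2·½·2.6) = 1.612.
Matching ψ and ψ′ at x = 0 gives r = (k₁ − k₂)/(k₁ + k₂), so R = r² = 0.1509 and T = 1 − R = 0.8491.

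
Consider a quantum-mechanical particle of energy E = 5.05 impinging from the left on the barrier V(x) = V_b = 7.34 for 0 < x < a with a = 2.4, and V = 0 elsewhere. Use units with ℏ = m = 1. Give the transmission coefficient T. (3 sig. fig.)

E < V_b: inside the barrier ψ ∝ e^{±κx} with κ = √(2m(V_b − E))/ℏ = 2.140.
κa = 5.136, sinh(κa) = 85.03.
The exact tunnelling result is T⁻¹ = 1 + V_b² sinh²(κa) / [4E(V_b − E)] = 8422, so T = 0.000119.

T = 0.000119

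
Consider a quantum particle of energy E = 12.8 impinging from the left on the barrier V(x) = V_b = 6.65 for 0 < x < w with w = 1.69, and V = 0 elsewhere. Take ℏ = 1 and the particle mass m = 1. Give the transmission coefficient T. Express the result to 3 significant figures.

E > V_b: inside the barrier k₂ = √(2m(E − V_b))/ℏ = 3.507, k₂w = 5.927.
T = [1 + V_b² sin²(k₂w) / (4E(E − V_b))]⁻¹ = 1/1.017 = 0.983.

T = 0.983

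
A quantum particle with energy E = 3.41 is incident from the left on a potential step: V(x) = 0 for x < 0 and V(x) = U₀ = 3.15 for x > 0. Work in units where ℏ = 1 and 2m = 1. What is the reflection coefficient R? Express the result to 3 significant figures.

R = 0.322

The wavenumbers are k₁ = √(2mE)/ℏ = 1.847 on the left and k₂ = √(2m(E − U₀))/ℏ = 0.5099 on the right.
Continuity of ψ and ψ′ at the step yields the reflection amplitude r = (k₁ − k₂)/(k₁ + k₂) = 0.5672; thus R = |r|² = 0.3218, T = 0.6782.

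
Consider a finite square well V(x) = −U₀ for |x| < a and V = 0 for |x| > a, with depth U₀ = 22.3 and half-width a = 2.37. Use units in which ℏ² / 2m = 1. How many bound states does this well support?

The dimensionless depth is z₀ = a√(2mU₀)/ℏ = 2.37 × √(22.30) = 11.19.
A new bound state (alternating even/odd) appears each time z₀ passes a multiple of π/2, so N = ⌊2z₀/π⌋ + 1 = ⌊7.125⌋ + 1 = 8.

N = 8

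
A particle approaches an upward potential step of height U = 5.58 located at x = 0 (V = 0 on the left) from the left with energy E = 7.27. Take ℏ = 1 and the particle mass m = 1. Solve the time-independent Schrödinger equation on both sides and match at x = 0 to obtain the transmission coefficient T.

T = 0.878

On each side the TISE gives plane waves with k = √(2m(E − V))/ℏ: k₁ = √(2·1·7.27) = 3.813, k₂ = √(2·1·1.69) = 1.838.
Matching ψ and ψ′ at x = 0 gives r = (k₁ − k₂)/(k₁ + k₂), so R = r² = 0.1221 and T = 1 − R = 0.8779.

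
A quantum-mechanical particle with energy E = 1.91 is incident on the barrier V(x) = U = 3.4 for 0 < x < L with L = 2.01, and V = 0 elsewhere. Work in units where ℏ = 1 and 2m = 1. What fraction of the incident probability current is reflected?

Since E < U the interior solution is evanescent with decay constant κ = √(2m(U − E))/ℏ = 1.221.
κL = 2.454, sinh(κL) = 5.772.
Matching ψ, ψ′ at both faces gives T = [1 + U² sinh²(κL) / (4E(U − E))]⁻¹ = 1/34.83 = 0.0287.
R = 1 − T = 0.971.

R = 0.971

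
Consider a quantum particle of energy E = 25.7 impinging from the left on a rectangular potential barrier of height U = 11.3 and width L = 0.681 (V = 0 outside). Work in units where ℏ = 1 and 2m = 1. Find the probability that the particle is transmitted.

T = 0.976

Above the barrier the interior wavenumber is k₂ = √(2m(E − U))/ℏ = 3.795, giving phase k₂L = 2.584.
T = [1 + U² sin²(k₂L) / (4E(E − U))]⁻¹ = 1/1.024 = 0.976.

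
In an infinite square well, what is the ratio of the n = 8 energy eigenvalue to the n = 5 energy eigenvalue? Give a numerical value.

E_n = n²π²ℏ²/(2mL²) so the ratio is n₂²/n₁² = 64/25 = 2.56.

2.56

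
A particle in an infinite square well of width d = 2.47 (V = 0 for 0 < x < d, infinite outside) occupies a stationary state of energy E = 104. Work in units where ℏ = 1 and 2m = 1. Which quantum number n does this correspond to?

n = 8

For an infinite well E_n = n²π²ℏ²/(2md²), so n = (d/πℏ)√(2mE).
n = (2.47/π) × √(2 × 0.5 × 104) = 8.018 → n = 8.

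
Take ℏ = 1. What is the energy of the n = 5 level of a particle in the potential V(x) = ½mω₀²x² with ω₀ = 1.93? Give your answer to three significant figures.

E = 10.6

The oscillator eigenvalues are E_n = ℏω₀(n + ½), so E_5 = 1.93 × 5.5 = 10.62.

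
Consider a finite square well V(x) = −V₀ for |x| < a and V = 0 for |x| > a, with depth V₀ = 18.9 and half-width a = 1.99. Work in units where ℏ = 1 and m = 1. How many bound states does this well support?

The dimensionless depth is z₀ = a√(2mV₀)/ℏ = 1.99 × √(37.80) = 12.23.
A new bound state (alternating even/odd) appears each time z₀ passes a multiple of π/2, so N = ⌊2z₀/π⌋ + 1 = ⌊7.789⌋ + 1 = 8.

N = 8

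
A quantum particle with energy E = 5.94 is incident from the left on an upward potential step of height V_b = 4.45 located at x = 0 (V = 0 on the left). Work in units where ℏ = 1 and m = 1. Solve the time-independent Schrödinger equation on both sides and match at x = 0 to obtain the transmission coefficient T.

T = 0.889

On each side the TISE gives plane waves with k = √(2m(E − V))/ℏ: k₁ = √(2·1·5.94) = 3.447, k₂ = √(2·1·1.49) = 1.726.
Matching ψ and ψ′ at x = 0 gives r = (k₁ − k₂)/(k₁ + k₂), so R = r² = 0.1106 and T = 1 − R = 0.8894.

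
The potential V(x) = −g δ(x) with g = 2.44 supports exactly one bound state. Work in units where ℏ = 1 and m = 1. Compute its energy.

E = -2.98

For x ≠ 0 the bound state is ψ ∝ e^{−κ|x|}; integrating the TISE across the delta gives the cusp condition 2κ = 2mg/ℏ², so κ = 2.440.
Then E = −ℏ²κ²/(2m) = −mg²/(2ℏ²) = -2.977.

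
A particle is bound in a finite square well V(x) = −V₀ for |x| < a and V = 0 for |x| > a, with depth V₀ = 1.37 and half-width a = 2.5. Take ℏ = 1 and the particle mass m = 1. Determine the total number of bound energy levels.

N = 3

The dimensionless depth is z₀ = a√(2mV₀)/ℏ = 2.5 × √(2.740) = 4.138.
The even/odd transcendental equations gain one root per π/2 in z₀, giving N = 1 + ⌊2z₀/π⌋ = 1 + ⌊2.634⌋ = 3.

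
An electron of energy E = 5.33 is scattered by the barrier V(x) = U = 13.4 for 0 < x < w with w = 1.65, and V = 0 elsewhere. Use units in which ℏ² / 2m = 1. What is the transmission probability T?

T = 0.000325

E < U: inside the barrier ψ ∝ e^{±κx} with κ = √(2m(U − E))/ℏ = 2.841.
κw = 4.687, sinh(κw) = 54.27.
Matching ψ, ψ′ at both faces gives T = [1 + U² sinh²(κw) / (4E(U − E))]⁻¹ = 1/3075 = 0.000325.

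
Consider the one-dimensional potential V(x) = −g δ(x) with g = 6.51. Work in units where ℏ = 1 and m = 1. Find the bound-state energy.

E = -21.2

For x ≠ 0 the bound state is ψ ∝ e^{−κ|x|}; integrating the TISE across the delta gives the cusp condition 2κ = 2mg/ℏ², so κ = 6.510.
Then E = −ℏ²κ²/(2m) = −mg²/(2ℏ²) = -21.19.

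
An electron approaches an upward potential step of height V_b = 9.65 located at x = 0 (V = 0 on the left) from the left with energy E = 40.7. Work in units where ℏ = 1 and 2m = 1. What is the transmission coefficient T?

The wavenumbers are k₁ = √(2mE)/ℏ = 6.380 on the left and k₂ = √(2m(E − V_b))/ℏ = 5.572 on the right.
Matching ψ and ψ′ at x = 0 gives r = (k₁ − k₂)/(k₁ + k₂), so R = r² = 0.004564 and T = 1 − R = 0.9954.

T = 0.995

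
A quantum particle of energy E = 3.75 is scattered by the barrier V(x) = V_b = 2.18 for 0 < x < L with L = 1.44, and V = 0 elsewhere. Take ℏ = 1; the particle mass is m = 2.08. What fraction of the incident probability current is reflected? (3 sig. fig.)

R = 0.0504

Above the barrier the interior wavenumber is k₂ = √(2m(E − V_b))/ℏ = 2.556, giving phase k₂L = 3.680.
T = [1 + V_b² sin²(k₂L) / (4E(E − V_b))]⁻¹ = 1/1.053 = 0.950.
R = 1 − T = 0.0504.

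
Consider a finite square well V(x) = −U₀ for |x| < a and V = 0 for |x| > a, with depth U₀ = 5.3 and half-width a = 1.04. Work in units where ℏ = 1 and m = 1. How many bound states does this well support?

Define the well-strength parameter z₀ = (a/ℏ)√(2mU₀) = 1.04 × √(2·1·5.3) = 3.386.
A new bound state (alternating even/odd) appears each time z₀ passes a multiple of π/2, so N = ⌊2z₀/π⌋ + 1 = ⌊2.156⌋ + 1 = 3.

N = 3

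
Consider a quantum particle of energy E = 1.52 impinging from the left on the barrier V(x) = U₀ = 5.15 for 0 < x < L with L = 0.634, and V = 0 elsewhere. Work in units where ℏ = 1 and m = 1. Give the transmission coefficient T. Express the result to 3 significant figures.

T = 0.105

Since E < U₀ the interior solution is evanescent with decay constant κ = √(2m(U₀ − E))/ℏ = 2.694.
κL = 1.708, sinh(κL) = 2.669.
Matching ψ, ψ′ at both faces gives T = [1 + U₀² sinh²(κL) / (4E(U₀ − E))]⁻¹ = 1/9.561 = 0.105.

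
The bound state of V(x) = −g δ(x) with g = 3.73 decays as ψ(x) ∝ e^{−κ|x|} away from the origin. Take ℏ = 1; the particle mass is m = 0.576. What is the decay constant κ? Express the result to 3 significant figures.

κ = 2.15

Integrating the TISE across x = 0 gives the cusp condition ψ'(0⁺) − ψ'(0⁻) = −(2mg/ℏ²)ψ(0).
With ψ ∝ e^{−κ|x|} this yields −2κ = −2mg/ℏ², so κ = mg/ℏ² = 2.148.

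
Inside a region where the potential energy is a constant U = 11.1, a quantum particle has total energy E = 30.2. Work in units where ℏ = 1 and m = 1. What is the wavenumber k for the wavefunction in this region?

k = 6.18

With E > U the solution is oscillatory, ψ ∝ e^{±ikx} with k = √(2m(E − U))/ℏ.
k = √(2 × 1 × 19.1) = 6.181.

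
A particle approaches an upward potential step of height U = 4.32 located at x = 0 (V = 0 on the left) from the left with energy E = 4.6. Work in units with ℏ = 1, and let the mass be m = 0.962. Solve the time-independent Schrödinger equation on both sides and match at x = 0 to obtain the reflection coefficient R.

R = 0.365

On each side the TISE gives plane waves with k = √(2m(E − V))/ℏ: k₁ = √(2·0.962·4.6) = 2.975, k₂ = √(2·0.962·0.28) = 0.7340.
Continuity of ψ and ψ′ at the step yields the reflection amplitude r = (k₁ − k₂)/(k₁ + k₂) = 0.6042; thus R = |r|² = 0.3651, T = 0.6349.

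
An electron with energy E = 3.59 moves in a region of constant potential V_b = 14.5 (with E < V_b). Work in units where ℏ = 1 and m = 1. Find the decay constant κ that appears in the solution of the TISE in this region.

Since E < V_b the TISE in this region is ψ'' = κ²ψ with κ = √(2m(V_b − E))/ℏ.
κ = √(2 × 1 × 10.91) = 4.671.

κ = 4.67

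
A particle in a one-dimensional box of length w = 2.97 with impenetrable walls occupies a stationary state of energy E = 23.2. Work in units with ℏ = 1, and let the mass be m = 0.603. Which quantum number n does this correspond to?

For an infinite well E_n = n²π²ℏ²/(2mw²), so n = (w/πℏ)√(2mE).
n = (2.97/π) × √(2 × 0.603 × 23.2) = 5.001 → n = 5.

n = 5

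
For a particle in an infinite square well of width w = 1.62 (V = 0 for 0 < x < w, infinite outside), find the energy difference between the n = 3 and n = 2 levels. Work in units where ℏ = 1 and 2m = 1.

ΔE = 18.8

E_n = n²π²ℏ²/(2mw²), so ΔE = (3² − 2²) π²ℏ²/(2mw²).
ΔE = 5 × π² / (2 × 0.5 × 1.62²) = 18.80.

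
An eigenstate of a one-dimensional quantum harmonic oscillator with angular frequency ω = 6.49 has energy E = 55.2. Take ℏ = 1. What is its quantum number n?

E_n = ℏω(n + ½) ⇒ n = E/(ℏω) − ½ = 55.2/6.49 − 0.5 = 8.005 → n = 8.

n = 8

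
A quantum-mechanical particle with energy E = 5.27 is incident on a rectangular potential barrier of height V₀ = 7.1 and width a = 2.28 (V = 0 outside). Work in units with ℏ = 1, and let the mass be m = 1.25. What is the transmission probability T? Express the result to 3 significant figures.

T = 0.000178

E < V₀: inside the barrier ψ ∝ e^{±κx} with κ = √(2m(V₀ − E))/ℏ = 2.139.
κa = 4.877, sinh(κa) = 65.60.
Matching ψ, ψ′ at both faces gives T = [1 + V₀² sinh²(κa) / (4E(V₀ − E))]⁻¹ = 1/5624 = 0.000178.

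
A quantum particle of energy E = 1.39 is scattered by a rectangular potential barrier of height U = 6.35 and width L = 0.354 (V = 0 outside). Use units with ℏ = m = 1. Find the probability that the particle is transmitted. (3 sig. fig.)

Since E < U the interior solution is evanescent with decay constant κ = √(2m(U − E))/ℏ = 3.150.
κL = 1.115, sinh(κL) = 1.361.
Matching ψ, ψ′ at both faces gives T = [1 + U² sinh²(κL) / (4E(U − E))]⁻¹ = 1/3.707 = 0.270.

T = 0.270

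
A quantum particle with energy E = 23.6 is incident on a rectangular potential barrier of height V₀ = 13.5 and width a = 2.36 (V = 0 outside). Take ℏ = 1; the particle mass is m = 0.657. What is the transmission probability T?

Above the barrier the interior wavenumber is k₂ = √(2m(E − V₀))/ℏ = 3.643, giving phase k₂a = 8.597.
Matching at both interfaces gives T⁻¹ = 1 + V₀² sin²(k₂a) / [4E(E − V₀)] = 1.104, hence T = 0.906.

T = 0.906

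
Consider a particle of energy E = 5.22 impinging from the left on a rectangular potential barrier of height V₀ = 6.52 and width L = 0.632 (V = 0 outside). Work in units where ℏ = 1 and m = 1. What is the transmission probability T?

E < V₀: inside the barrier ψ ∝ e^{±κx} with κ = √(2m(V₀ − E))/ℏ = 1.612.
κL = 1.019, sinh(κL) = 1.205.
The exact tunnelling result is T⁻¹ = 1 + V₀² sinh²(κL) / [4E(V₀ − E)] = 3.273, so T = 0.305.

T = 0.305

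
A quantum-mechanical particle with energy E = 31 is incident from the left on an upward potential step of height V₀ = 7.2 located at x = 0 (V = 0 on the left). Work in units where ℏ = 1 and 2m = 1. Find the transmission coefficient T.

On each side the TISE gives plane waves with k = √(2m(E − V))/ℏ: k₁ = √(2·½·31) = 5.568, k₂ = √(2·½·23.8) = 4.879.
Continuity of ψ and ψ′ at the step yields the reflection amplitude r = (k₁ − k₂)/(k₁ + k₂) = 0.06598; thus R = |r|² = 0.004353, T = 0.9956.

T = 0.996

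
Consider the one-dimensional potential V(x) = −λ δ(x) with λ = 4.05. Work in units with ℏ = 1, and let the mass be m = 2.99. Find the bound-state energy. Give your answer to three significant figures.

E = -24.5

For x ≠ 0 the bound state is ψ ∝ e^{−κ|x|}; integrating the TISE across the delta gives the cusp condition 2κ = 2mλ/ℏ², so κ = 12.11.
Then E = −ℏ²κ²/(2m) = −mλ²/(2ℏ²) = -24.52.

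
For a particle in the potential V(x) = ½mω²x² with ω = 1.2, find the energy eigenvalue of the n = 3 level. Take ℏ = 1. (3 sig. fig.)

E = 4.20

The oscillator eigenvalues are E_n = ℏω(n + ½), so E_3 = 1.2 × 3.5 = 4.200.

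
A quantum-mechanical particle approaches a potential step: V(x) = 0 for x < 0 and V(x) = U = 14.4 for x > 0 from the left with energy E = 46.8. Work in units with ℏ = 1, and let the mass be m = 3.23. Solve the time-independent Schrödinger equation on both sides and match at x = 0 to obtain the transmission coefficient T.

T = 0.992

The wavenumbers are k₁ = √(2mE)/ℏ = 17.39 on the left and k₂ = √(2m(E − U))/ℏ = 14.47 on the right.
Continuity of ψ and ψ′ at the step yields the reflection amplitude r = (k₁ − k₂)/(k₁ + k₂) = 0.09167; thus R = |r|² = 0.008404, T = 0.9916.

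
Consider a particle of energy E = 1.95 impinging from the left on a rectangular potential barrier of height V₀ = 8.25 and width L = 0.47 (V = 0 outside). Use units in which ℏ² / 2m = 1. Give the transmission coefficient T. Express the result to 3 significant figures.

T = 0.250

Since E < V₀ the interior solution is evanescent with decay constant κ = √(2m(V₀ − E))/ℏ = 2.510.
κL = 1.180, sinh(κL) = 1.473.
The exact tunnelling result is T⁻¹ = 1 + V₀² sinh²(κL) / [4E(V₀ − E)] = 4.005, so T = 0.250.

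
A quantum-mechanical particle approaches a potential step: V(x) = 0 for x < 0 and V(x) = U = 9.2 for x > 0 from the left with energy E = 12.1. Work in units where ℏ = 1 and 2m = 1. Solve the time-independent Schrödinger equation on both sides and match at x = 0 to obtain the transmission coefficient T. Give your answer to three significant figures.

T = 0.883

On each side the TISE gives plane waves with k = √(2m(E − V))/ℏ: k₁ = √(2·½·12.1) = 3.479, k₂ = √(2·½·2.9) = 1.703.
Continuity of ψ and ψ′ at the step yields the reflection amplitude r = (k₁ − k₂)/(k₁ + k₂) = 0.3427; thus R = |r|² = 0.1174, T = 0.8826.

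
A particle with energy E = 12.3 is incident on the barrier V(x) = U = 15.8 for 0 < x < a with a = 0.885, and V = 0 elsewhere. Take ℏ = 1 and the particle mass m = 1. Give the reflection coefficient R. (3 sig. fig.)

R = 0.975

E < U: inside the barrier ψ ∝ e^{±κx} with κ = √(2m(U − E))/ℏ = 2.646.
κa = 2.341, sinh(κa) = 5.150.
Matching ψ, ψ′ at both faces gives T = [1 + U² sinh²(κa) / (4E(U − E))]⁻¹ = 1/39.45 = 0.0253.
R = 1 − T = 0.975.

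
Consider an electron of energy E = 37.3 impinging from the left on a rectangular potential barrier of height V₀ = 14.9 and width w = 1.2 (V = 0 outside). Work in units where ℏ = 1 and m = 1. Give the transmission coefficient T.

T = 0.940

E > V₀: inside the barrier k₂ = √(2m(E − V₀))/ℏ = 6.693, k₂w = 8.032.
Matching at both interfaces gives T⁻¹ = 1 + V₀² sin²(k₂w) / [4E(E − V₀)] = 1.064, hence T = 0.940.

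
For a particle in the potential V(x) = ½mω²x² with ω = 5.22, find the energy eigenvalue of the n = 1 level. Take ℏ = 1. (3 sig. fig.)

E = 7.83

Using E_n = (n + ½)ℏω: E_1 = 1.5 × 5.22 = 7.830.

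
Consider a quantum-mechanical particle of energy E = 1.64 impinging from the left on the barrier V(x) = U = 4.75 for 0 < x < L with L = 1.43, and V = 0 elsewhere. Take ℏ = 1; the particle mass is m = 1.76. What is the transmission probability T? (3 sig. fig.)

T = 0.000281

Since E < U the interior solution is evanescent with decay constant κ = √(2m(U − E))/ℏ = 3.309.
κL = 4.731, sinh(κL) = 56.72.
Matching ψ, ψ′ at both faces gives T = [1 + U² sinh²(κL) / (4E(U − E))]⁻¹ = 1/3559 = 0.000281.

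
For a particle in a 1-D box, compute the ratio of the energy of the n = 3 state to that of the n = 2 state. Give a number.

Since E_n ∝ n², the ratio is (3/2)² = 2.25.

2.25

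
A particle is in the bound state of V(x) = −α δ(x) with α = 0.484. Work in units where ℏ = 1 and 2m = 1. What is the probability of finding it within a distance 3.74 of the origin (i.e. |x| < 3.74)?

The normalised bound state is ψ = √κ e^{−κ|x|} with κ = mα/ℏ² = 0.2420.
P(|x| < d) = ∫_{−d}^{d} κ e^{−2κ|x|} dx = 1 − e^{−2κd} = 1 − e^{−1.810} = 0.8364.

P = 0.836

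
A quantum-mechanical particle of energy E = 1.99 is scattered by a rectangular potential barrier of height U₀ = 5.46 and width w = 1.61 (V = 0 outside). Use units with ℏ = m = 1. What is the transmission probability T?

T = 0.000767

E < U₀: inside the barrier ψ ∝ e^{±κx} with κ = √(2m(U₀ − E))/ℏ = 2.634.
κw = 4.241, sinh(κw) = 34.74.
The exact tunnelling result is T⁻¹ = 1 + U₀² sinh²(κw) / [4E(U₀ − E)] = 1304, so T = 0.000767.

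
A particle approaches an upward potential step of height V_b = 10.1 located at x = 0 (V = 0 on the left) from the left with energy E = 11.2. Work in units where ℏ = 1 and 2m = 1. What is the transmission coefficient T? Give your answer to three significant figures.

T = 0.727

The wavenumbers are k₁ = √(2mE)/ℏ = 3.347 on the left and k₂ = √(2m(E − V_b))/ℏ = 1.049 on the right.
Matching ψ and ψ′ at x = 0 gives r = (k₁ − k₂)/(k₁ + k₂), so R = r² = 0.2733 and T = 1 − R = 0.7267.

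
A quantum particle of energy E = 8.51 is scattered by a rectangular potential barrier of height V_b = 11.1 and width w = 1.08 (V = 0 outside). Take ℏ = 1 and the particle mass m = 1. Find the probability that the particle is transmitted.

E < V_b: inside the barrier ψ ∝ e^{±κx} with κ = √(2m(V_b − E))/ℏ = 2.276.
κw = 2.458, sinh(κw) = 5.798.
Matching ψ, ψ′ at both faces gives T = [1 + V_b² sinh²(κw) / (4E(V_b − E))]⁻¹ = 1/47.98 = 0.0208.

T = 0.0208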